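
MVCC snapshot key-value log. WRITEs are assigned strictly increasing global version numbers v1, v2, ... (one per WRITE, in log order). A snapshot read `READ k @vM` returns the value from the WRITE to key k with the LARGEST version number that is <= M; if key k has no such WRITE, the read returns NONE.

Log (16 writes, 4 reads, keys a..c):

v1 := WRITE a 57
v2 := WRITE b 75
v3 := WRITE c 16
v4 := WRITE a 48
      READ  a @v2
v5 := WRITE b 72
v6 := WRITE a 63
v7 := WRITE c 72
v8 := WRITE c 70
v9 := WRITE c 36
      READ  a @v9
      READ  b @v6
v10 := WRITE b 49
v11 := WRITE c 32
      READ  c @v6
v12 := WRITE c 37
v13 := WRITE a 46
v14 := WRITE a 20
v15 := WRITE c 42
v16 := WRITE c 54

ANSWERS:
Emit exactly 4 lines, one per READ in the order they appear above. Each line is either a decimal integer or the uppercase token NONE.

Answer: 57
63
72
16

Derivation:
v1: WRITE a=57  (a history now [(1, 57)])
v2: WRITE b=75  (b history now [(2, 75)])
v3: WRITE c=16  (c history now [(3, 16)])
v4: WRITE a=48  (a history now [(1, 57), (4, 48)])
READ a @v2: history=[(1, 57), (4, 48)] -> pick v1 -> 57
v5: WRITE b=72  (b history now [(2, 75), (5, 72)])
v6: WRITE a=63  (a history now [(1, 57), (4, 48), (6, 63)])
v7: WRITE c=72  (c history now [(3, 16), (7, 72)])
v8: WRITE c=70  (c history now [(3, 16), (7, 72), (8, 70)])
v9: WRITE c=36  (c history now [(3, 16), (7, 72), (8, 70), (9, 36)])
READ a @v9: history=[(1, 57), (4, 48), (6, 63)] -> pick v6 -> 63
READ b @v6: history=[(2, 75), (5, 72)] -> pick v5 -> 72
v10: WRITE b=49  (b history now [(2, 75), (5, 72), (10, 49)])
v11: WRITE c=32  (c history now [(3, 16), (7, 72), (8, 70), (9, 36), (11, 32)])
READ c @v6: history=[(3, 16), (7, 72), (8, 70), (9, 36), (11, 32)] -> pick v3 -> 16
v12: WRITE c=37  (c history now [(3, 16), (7, 72), (8, 70), (9, 36), (11, 32), (12, 37)])
v13: WRITE a=46  (a history now [(1, 57), (4, 48), (6, 63), (13, 46)])
v14: WRITE a=20  (a history now [(1, 57), (4, 48), (6, 63), (13, 46), (14, 20)])
v15: WRITE c=42  (c history now [(3, 16), (7, 72), (8, 70), (9, 36), (11, 32), (12, 37), (15, 42)])
v16: WRITE c=54  (c history now [(3, 16), (7, 72), (8, 70), (9, 36), (11, 32), (12, 37), (15, 42), (16, 54)])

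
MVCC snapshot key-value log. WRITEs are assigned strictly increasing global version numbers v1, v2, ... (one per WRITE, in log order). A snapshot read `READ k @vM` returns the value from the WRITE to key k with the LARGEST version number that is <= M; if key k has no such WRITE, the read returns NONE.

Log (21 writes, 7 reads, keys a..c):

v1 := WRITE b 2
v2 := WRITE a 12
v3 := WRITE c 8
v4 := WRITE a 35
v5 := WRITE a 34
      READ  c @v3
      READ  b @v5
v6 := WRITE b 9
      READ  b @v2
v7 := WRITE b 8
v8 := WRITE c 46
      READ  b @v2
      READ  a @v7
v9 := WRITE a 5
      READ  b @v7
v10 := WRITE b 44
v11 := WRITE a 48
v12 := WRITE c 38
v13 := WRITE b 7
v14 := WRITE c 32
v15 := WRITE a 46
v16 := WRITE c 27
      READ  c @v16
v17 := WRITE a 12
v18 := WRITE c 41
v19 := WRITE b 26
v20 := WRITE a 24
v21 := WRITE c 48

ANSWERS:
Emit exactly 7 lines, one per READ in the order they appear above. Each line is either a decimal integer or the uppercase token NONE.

v1: WRITE b=2  (b history now [(1, 2)])
v2: WRITE a=12  (a history now [(2, 12)])
v3: WRITE c=8  (c history now [(3, 8)])
v4: WRITE a=35  (a history now [(2, 12), (4, 35)])
v5: WRITE a=34  (a history now [(2, 12), (4, 35), (5, 34)])
READ c @v3: history=[(3, 8)] -> pick v3 -> 8
READ b @v5: history=[(1, 2)] -> pick v1 -> 2
v6: WRITE b=9  (b history now [(1, 2), (6, 9)])
READ b @v2: history=[(1, 2), (6, 9)] -> pick v1 -> 2
v7: WRITE b=8  (b history now [(1, 2), (6, 9), (7, 8)])
v8: WRITE c=46  (c history now [(3, 8), (8, 46)])
READ b @v2: history=[(1, 2), (6, 9), (7, 8)] -> pick v1 -> 2
READ a @v7: history=[(2, 12), (4, 35), (5, 34)] -> pick v5 -> 34
v9: WRITE a=5  (a history now [(2, 12), (4, 35), (5, 34), (9, 5)])
READ b @v7: history=[(1, 2), (6, 9), (7, 8)] -> pick v7 -> 8
v10: WRITE b=44  (b history now [(1, 2), (6, 9), (7, 8), (10, 44)])
v11: WRITE a=48  (a history now [(2, 12), (4, 35), (5, 34), (9, 5), (11, 48)])
v12: WRITE c=38  (c history now [(3, 8), (8, 46), (12, 38)])
v13: WRITE b=7  (b history now [(1, 2), (6, 9), (7, 8), (10, 44), (13, 7)])
v14: WRITE c=32  (c history now [(3, 8), (8, 46), (12, 38), (14, 32)])
v15: WRITE a=46  (a history now [(2, 12), (4, 35), (5, 34), (9, 5), (11, 48), (15, 46)])
v16: WRITE c=27  (c history now [(3, 8), (8, 46), (12, 38), (14, 32), (16, 27)])
READ c @v16: history=[(3, 8), (8, 46), (12, 38), (14, 32), (16, 27)] -> pick v16 -> 27
v17: WRITE a=12  (a history now [(2, 12), (4, 35), (5, 34), (9, 5), (11, 48), (15, 46), (17, 12)])
v18: WRITE c=41  (c history now [(3, 8), (8, 46), (12, 38), (14, 32), (16, 27), (18, 41)])
v19: WRITE b=26  (b history now [(1, 2), (6, 9), (7, 8), (10, 44), (13, 7), (19, 26)])
v20: WRITE a=24  (a history now [(2, 12), (4, 35), (5, 34), (9, 5), (11, 48), (15, 46), (17, 12), (20, 24)])
v21: WRITE c=48  (c history now [(3, 8), (8, 46), (12, 38), (14, 32), (16, 27), (18, 41), (21, 48)])

Answer: 8
2
2
2
34
8
27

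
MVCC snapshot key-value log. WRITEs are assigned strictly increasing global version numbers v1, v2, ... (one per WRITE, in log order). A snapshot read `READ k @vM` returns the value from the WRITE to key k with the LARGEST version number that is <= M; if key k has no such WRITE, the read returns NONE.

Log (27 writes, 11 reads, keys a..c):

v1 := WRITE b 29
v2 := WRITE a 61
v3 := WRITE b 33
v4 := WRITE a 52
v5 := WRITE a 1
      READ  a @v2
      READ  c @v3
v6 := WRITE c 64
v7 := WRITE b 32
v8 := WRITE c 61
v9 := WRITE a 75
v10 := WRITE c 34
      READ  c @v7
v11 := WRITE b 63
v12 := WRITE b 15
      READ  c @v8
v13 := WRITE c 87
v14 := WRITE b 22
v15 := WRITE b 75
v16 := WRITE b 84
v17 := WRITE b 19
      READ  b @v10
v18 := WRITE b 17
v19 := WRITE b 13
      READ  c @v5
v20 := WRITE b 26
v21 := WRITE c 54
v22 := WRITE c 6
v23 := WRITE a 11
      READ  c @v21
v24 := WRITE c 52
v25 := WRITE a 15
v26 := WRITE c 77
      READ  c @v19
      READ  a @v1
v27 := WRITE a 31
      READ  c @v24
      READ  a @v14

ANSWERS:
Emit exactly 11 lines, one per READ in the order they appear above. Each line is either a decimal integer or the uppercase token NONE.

Answer: 61
NONE
64
61
32
NONE
54
87
NONE
52
75

Derivation:
v1: WRITE b=29  (b history now [(1, 29)])
v2: WRITE a=61  (a history now [(2, 61)])
v3: WRITE b=33  (b history now [(1, 29), (3, 33)])
v4: WRITE a=52  (a history now [(2, 61), (4, 52)])
v5: WRITE a=1  (a history now [(2, 61), (4, 52), (5, 1)])
READ a @v2: history=[(2, 61), (4, 52), (5, 1)] -> pick v2 -> 61
READ c @v3: history=[] -> no version <= 3 -> NONE
v6: WRITE c=64  (c history now [(6, 64)])
v7: WRITE b=32  (b history now [(1, 29), (3, 33), (7, 32)])
v8: WRITE c=61  (c history now [(6, 64), (8, 61)])
v9: WRITE a=75  (a history now [(2, 61), (4, 52), (5, 1), (9, 75)])
v10: WRITE c=34  (c history now [(6, 64), (8, 61), (10, 34)])
READ c @v7: history=[(6, 64), (8, 61), (10, 34)] -> pick v6 -> 64
v11: WRITE b=63  (b history now [(1, 29), (3, 33), (7, 32), (11, 63)])
v12: WRITE b=15  (b history now [(1, 29), (3, 33), (7, 32), (11, 63), (12, 15)])
READ c @v8: history=[(6, 64), (8, 61), (10, 34)] -> pick v8 -> 61
v13: WRITE c=87  (c history now [(6, 64), (8, 61), (10, 34), (13, 87)])
v14: WRITE b=22  (b history now [(1, 29), (3, 33), (7, 32), (11, 63), (12, 15), (14, 22)])
v15: WRITE b=75  (b history now [(1, 29), (3, 33), (7, 32), (11, 63), (12, 15), (14, 22), (15, 75)])
v16: WRITE b=84  (b history now [(1, 29), (3, 33), (7, 32), (11, 63), (12, 15), (14, 22), (15, 75), (16, 84)])
v17: WRITE b=19  (b history now [(1, 29), (3, 33), (7, 32), (11, 63), (12, 15), (14, 22), (15, 75), (16, 84), (17, 19)])
READ b @v10: history=[(1, 29), (3, 33), (7, 32), (11, 63), (12, 15), (14, 22), (15, 75), (16, 84), (17, 19)] -> pick v7 -> 32
v18: WRITE b=17  (b history now [(1, 29), (3, 33), (7, 32), (11, 63), (12, 15), (14, 22), (15, 75), (16, 84), (17, 19), (18, 17)])
v19: WRITE b=13  (b history now [(1, 29), (3, 33), (7, 32), (11, 63), (12, 15), (14, 22), (15, 75), (16, 84), (17, 19), (18, 17), (19, 13)])
READ c @v5: history=[(6, 64), (8, 61), (10, 34), (13, 87)] -> no version <= 5 -> NONE
v20: WRITE b=26  (b history now [(1, 29), (3, 33), (7, 32), (11, 63), (12, 15), (14, 22), (15, 75), (16, 84), (17, 19), (18, 17), (19, 13), (20, 26)])
v21: WRITE c=54  (c history now [(6, 64), (8, 61), (10, 34), (13, 87), (21, 54)])
v22: WRITE c=6  (c history now [(6, 64), (8, 61), (10, 34), (13, 87), (21, 54), (22, 6)])
v23: WRITE a=11  (a history now [(2, 61), (4, 52), (5, 1), (9, 75), (23, 11)])
READ c @v21: history=[(6, 64), (8, 61), (10, 34), (13, 87), (21, 54), (22, 6)] -> pick v21 -> 54
v24: WRITE c=52  (c history now [(6, 64), (8, 61), (10, 34), (13, 87), (21, 54), (22, 6), (24, 52)])
v25: WRITE a=15  (a history now [(2, 61), (4, 52), (5, 1), (9, 75), (23, 11), (25, 15)])
v26: WRITE c=77  (c history now [(6, 64), (8, 61), (10, 34), (13, 87), (21, 54), (22, 6), (24, 52), (26, 77)])
READ c @v19: history=[(6, 64), (8, 61), (10, 34), (13, 87), (21, 54), (22, 6), (24, 52), (26, 77)] -> pick v13 -> 87
READ a @v1: history=[(2, 61), (4, 52), (5, 1), (9, 75), (23, 11), (25, 15)] -> no version <= 1 -> NONE
v27: WRITE a=31  (a history now [(2, 61), (4, 52), (5, 1), (9, 75), (23, 11), (25, 15), (27, 31)])
READ c @v24: history=[(6, 64), (8, 61), (10, 34), (13, 87), (21, 54), (22, 6), (24, 52), (26, 77)] -> pick v24 -> 52
READ a @v14: history=[(2, 61), (4, 52), (5, 1), (9, 75), (23, 11), (25, 15), (27, 31)] -> pick v9 -> 75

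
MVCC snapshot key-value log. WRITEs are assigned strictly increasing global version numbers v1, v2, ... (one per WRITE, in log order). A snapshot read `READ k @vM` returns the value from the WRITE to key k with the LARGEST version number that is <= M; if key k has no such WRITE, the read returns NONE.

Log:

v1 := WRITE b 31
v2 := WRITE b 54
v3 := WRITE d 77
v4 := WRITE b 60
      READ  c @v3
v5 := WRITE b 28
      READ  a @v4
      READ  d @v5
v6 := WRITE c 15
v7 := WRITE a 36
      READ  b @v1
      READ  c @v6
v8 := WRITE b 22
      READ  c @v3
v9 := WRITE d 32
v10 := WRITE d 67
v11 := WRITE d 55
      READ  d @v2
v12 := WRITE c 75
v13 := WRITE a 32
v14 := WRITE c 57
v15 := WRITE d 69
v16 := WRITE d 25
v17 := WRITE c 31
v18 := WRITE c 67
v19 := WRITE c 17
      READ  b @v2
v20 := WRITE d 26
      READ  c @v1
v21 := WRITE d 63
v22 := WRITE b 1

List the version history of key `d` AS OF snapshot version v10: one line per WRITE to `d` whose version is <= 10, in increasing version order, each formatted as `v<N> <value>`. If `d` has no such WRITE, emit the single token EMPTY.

Scan writes for key=d with version <= 10:
  v1 WRITE b 31 -> skip
  v2 WRITE b 54 -> skip
  v3 WRITE d 77 -> keep
  v4 WRITE b 60 -> skip
  v5 WRITE b 28 -> skip
  v6 WRITE c 15 -> skip
  v7 WRITE a 36 -> skip
  v8 WRITE b 22 -> skip
  v9 WRITE d 32 -> keep
  v10 WRITE d 67 -> keep
  v11 WRITE d 55 -> drop (> snap)
  v12 WRITE c 75 -> skip
  v13 WRITE a 32 -> skip
  v14 WRITE c 57 -> skip
  v15 WRITE d 69 -> drop (> snap)
  v16 WRITE d 25 -> drop (> snap)
  v17 WRITE c 31 -> skip
  v18 WRITE c 67 -> skip
  v19 WRITE c 17 -> skip
  v20 WRITE d 26 -> drop (> snap)
  v21 WRITE d 63 -> drop (> snap)
  v22 WRITE b 1 -> skip
Collected: [(3, 77), (9, 32), (10, 67)]

Answer: v3 77
v9 32
v10 67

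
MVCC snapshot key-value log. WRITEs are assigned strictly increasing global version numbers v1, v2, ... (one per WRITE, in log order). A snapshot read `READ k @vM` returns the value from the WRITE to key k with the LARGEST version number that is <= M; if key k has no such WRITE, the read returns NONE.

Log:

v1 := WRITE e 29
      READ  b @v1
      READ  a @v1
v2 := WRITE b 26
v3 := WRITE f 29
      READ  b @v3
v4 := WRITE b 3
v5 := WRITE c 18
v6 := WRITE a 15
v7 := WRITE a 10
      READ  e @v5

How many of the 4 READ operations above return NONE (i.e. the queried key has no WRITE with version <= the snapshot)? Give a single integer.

Answer: 2

Derivation:
v1: WRITE e=29  (e history now [(1, 29)])
READ b @v1: history=[] -> no version <= 1 -> NONE
READ a @v1: history=[] -> no version <= 1 -> NONE
v2: WRITE b=26  (b history now [(2, 26)])
v3: WRITE f=29  (f history now [(3, 29)])
READ b @v3: history=[(2, 26)] -> pick v2 -> 26
v4: WRITE b=3  (b history now [(2, 26), (4, 3)])
v5: WRITE c=18  (c history now [(5, 18)])
v6: WRITE a=15  (a history now [(6, 15)])
v7: WRITE a=10  (a history now [(6, 15), (7, 10)])
READ e @v5: history=[(1, 29)] -> pick v1 -> 29
Read results in order: ['NONE', 'NONE', '26', '29']
NONE count = 2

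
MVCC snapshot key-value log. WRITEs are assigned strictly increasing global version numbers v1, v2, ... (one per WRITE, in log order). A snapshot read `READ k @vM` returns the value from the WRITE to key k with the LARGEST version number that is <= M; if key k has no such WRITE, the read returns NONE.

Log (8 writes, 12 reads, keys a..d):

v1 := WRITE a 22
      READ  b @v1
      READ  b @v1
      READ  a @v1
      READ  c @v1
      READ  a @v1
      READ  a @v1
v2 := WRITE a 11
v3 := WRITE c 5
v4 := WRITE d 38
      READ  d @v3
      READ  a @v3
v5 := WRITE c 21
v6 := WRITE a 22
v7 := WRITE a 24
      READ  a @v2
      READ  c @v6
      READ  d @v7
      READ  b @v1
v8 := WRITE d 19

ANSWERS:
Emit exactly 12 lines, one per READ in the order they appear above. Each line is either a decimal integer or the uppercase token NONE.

v1: WRITE a=22  (a history now [(1, 22)])
READ b @v1: history=[] -> no version <= 1 -> NONE
READ b @v1: history=[] -> no version <= 1 -> NONE
READ a @v1: history=[(1, 22)] -> pick v1 -> 22
READ c @v1: history=[] -> no version <= 1 -> NONE
READ a @v1: history=[(1, 22)] -> pick v1 -> 22
READ a @v1: history=[(1, 22)] -> pick v1 -> 22
v2: WRITE a=11  (a history now [(1, 22), (2, 11)])
v3: WRITE c=5  (c history now [(3, 5)])
v4: WRITE d=38  (d history now [(4, 38)])
READ d @v3: history=[(4, 38)] -> no version <= 3 -> NONE
READ a @v3: history=[(1, 22), (2, 11)] -> pick v2 -> 11
v5: WRITE c=21  (c history now [(3, 5), (5, 21)])
v6: WRITE a=22  (a history now [(1, 22), (2, 11), (6, 22)])
v7: WRITE a=24  (a history now [(1, 22), (2, 11), (6, 22), (7, 24)])
READ a @v2: history=[(1, 22), (2, 11), (6, 22), (7, 24)] -> pick v2 -> 11
READ c @v6: history=[(3, 5), (5, 21)] -> pick v5 -> 21
READ d @v7: history=[(4, 38)] -> pick v4 -> 38
READ b @v1: history=[] -> no version <= 1 -> NONE
v8: WRITE d=19  (d history now [(4, 38), (8, 19)])

Answer: NONE
NONE
22
NONE
22
22
NONE
11
11
21
38
NONE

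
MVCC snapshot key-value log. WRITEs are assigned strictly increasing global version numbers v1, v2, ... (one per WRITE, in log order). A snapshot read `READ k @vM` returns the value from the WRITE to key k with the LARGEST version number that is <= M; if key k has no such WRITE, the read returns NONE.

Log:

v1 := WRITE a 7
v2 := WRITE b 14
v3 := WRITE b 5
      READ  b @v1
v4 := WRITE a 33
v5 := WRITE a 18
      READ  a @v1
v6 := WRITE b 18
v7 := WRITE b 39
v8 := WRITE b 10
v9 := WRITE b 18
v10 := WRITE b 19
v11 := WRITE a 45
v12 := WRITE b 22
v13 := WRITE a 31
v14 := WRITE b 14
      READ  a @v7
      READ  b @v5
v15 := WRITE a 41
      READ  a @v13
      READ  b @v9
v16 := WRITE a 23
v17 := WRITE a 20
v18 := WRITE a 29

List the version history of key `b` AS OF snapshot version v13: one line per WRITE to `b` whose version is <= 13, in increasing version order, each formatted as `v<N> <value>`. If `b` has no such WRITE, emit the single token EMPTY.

Answer: v2 14
v3 5
v6 18
v7 39
v8 10
v9 18
v10 19
v12 22

Derivation:
Scan writes for key=b with version <= 13:
  v1 WRITE a 7 -> skip
  v2 WRITE b 14 -> keep
  v3 WRITE b 5 -> keep
  v4 WRITE a 33 -> skip
  v5 WRITE a 18 -> skip
  v6 WRITE b 18 -> keep
  v7 WRITE b 39 -> keep
  v8 WRITE b 10 -> keep
  v9 WRITE b 18 -> keep
  v10 WRITE b 19 -> keep
  v11 WRITE a 45 -> skip
  v12 WRITE b 22 -> keep
  v13 WRITE a 31 -> skip
  v14 WRITE b 14 -> drop (> snap)
  v15 WRITE a 41 -> skip
  v16 WRITE a 23 -> skip
  v17 WRITE a 20 -> skip
  v18 WRITE a 29 -> skip
Collected: [(2, 14), (3, 5), (6, 18), (7, 39), (8, 10), (9, 18), (10, 19), (12, 22)]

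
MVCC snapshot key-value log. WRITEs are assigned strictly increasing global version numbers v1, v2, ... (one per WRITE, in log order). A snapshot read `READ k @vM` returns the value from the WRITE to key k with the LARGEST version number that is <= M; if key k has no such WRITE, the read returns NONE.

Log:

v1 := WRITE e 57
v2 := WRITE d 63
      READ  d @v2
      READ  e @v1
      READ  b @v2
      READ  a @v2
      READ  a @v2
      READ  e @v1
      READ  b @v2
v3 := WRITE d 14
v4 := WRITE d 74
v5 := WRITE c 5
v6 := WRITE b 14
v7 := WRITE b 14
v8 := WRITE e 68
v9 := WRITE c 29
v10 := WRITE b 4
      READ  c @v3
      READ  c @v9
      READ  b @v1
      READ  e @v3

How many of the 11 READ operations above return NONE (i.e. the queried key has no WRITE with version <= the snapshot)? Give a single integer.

Answer: 6

Derivation:
v1: WRITE e=57  (e history now [(1, 57)])
v2: WRITE d=63  (d history now [(2, 63)])
READ d @v2: history=[(2, 63)] -> pick v2 -> 63
READ e @v1: history=[(1, 57)] -> pick v1 -> 57
READ b @v2: history=[] -> no version <= 2 -> NONE
READ a @v2: history=[] -> no version <= 2 -> NONE
READ a @v2: history=[] -> no version <= 2 -> NONE
READ e @v1: history=[(1, 57)] -> pick v1 -> 57
READ b @v2: history=[] -> no version <= 2 -> NONE
v3: WRITE d=14  (d history now [(2, 63), (3, 14)])
v4: WRITE d=74  (d history now [(2, 63), (3, 14), (4, 74)])
v5: WRITE c=5  (c history now [(5, 5)])
v6: WRITE b=14  (b history now [(6, 14)])
v7: WRITE b=14  (b history now [(6, 14), (7, 14)])
v8: WRITE e=68  (e history now [(1, 57), (8, 68)])
v9: WRITE c=29  (c history now [(5, 5), (9, 29)])
v10: WRITE b=4  (b history now [(6, 14), (7, 14), (10, 4)])
READ c @v3: history=[(5, 5), (9, 29)] -> no version <= 3 -> NONE
READ c @v9: history=[(5, 5), (9, 29)] -> pick v9 -> 29
READ b @v1: history=[(6, 14), (7, 14), (10, 4)] -> no version <= 1 -> NONE
READ e @v3: history=[(1, 57), (8, 68)] -> pick v1 -> 57
Read results in order: ['63', '57', 'NONE', 'NONE', 'NONE', '57', 'NONE', 'NONE', '29', 'NONE', '57']
NONE count = 6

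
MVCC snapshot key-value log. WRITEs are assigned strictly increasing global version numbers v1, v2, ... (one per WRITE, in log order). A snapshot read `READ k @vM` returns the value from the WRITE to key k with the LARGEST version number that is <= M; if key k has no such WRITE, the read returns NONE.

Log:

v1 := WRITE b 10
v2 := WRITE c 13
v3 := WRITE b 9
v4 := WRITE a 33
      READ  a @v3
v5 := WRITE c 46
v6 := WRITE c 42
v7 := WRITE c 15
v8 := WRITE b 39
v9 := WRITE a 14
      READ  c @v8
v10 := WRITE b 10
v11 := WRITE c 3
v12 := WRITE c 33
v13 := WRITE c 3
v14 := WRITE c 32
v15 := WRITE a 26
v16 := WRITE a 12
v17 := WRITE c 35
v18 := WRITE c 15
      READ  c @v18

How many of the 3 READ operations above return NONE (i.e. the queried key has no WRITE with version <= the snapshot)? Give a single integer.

Answer: 1

Derivation:
v1: WRITE b=10  (b history now [(1, 10)])
v2: WRITE c=13  (c history now [(2, 13)])
v3: WRITE b=9  (b history now [(1, 10), (3, 9)])
v4: WRITE a=33  (a history now [(4, 33)])
READ a @v3: history=[(4, 33)] -> no version <= 3 -> NONE
v5: WRITE c=46  (c history now [(2, 13), (5, 46)])
v6: WRITE c=42  (c history now [(2, 13), (5, 46), (6, 42)])
v7: WRITE c=15  (c history now [(2, 13), (5, 46), (6, 42), (7, 15)])
v8: WRITE b=39  (b history now [(1, 10), (3, 9), (8, 39)])
v9: WRITE a=14  (a history now [(4, 33), (9, 14)])
READ c @v8: history=[(2, 13), (5, 46), (6, 42), (7, 15)] -> pick v7 -> 15
v10: WRITE b=10  (b history now [(1, 10), (3, 9), (8, 39), (10, 10)])
v11: WRITE c=3  (c history now [(2, 13), (5, 46), (6, 42), (7, 15), (11, 3)])
v12: WRITE c=33  (c history now [(2, 13), (5, 46), (6, 42), (7, 15), (11, 3), (12, 33)])
v13: WRITE c=3  (c history now [(2, 13), (5, 46), (6, 42), (7, 15), (11, 3), (12, 33), (13, 3)])
v14: WRITE c=32  (c history now [(2, 13), (5, 46), (6, 42), (7, 15), (11, 3), (12, 33), (13, 3), (14, 32)])
v15: WRITE a=26  (a history now [(4, 33), (9, 14), (15, 26)])
v16: WRITE a=12  (a history now [(4, 33), (9, 14), (15, 26), (16, 12)])
v17: WRITE c=35  (c history now [(2, 13), (5, 46), (6, 42), (7, 15), (11, 3), (12, 33), (13, 3), (14, 32), (17, 35)])
v18: WRITE c=15  (c history now [(2, 13), (5, 46), (6, 42), (7, 15), (11, 3), (12, 33), (13, 3), (14, 32), (17, 35), (18, 15)])
READ c @v18: history=[(2, 13), (5, 46), (6, 42), (7, 15), (11, 3), (12, 33), (13, 3), (14, 32), (17, 35), (18, 15)] -> pick v18 -> 15
Read results in order: ['NONE', '15', '15']
NONE count = 1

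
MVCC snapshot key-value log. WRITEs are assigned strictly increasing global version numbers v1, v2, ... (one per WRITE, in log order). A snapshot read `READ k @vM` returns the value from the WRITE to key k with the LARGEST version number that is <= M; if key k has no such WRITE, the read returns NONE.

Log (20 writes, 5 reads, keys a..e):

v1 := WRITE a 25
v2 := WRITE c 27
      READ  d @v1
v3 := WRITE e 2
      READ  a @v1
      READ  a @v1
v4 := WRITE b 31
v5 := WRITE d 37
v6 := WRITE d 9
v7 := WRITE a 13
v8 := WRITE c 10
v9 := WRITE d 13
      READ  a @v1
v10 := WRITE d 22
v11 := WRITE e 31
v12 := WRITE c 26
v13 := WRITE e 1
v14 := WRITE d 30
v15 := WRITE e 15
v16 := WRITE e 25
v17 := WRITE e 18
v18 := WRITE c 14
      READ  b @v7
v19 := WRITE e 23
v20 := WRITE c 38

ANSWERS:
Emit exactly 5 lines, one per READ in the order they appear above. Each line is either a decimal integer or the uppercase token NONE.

Answer: NONE
25
25
25
31

Derivation:
v1: WRITE a=25  (a history now [(1, 25)])
v2: WRITE c=27  (c history now [(2, 27)])
READ d @v1: history=[] -> no version <= 1 -> NONE
v3: WRITE e=2  (e history now [(3, 2)])
READ a @v1: history=[(1, 25)] -> pick v1 -> 25
READ a @v1: history=[(1, 25)] -> pick v1 -> 25
v4: WRITE b=31  (b history now [(4, 31)])
v5: WRITE d=37  (d history now [(5, 37)])
v6: WRITE d=9  (d history now [(5, 37), (6, 9)])
v7: WRITE a=13  (a history now [(1, 25), (7, 13)])
v8: WRITE c=10  (c history now [(2, 27), (8, 10)])
v9: WRITE d=13  (d history now [(5, 37), (6, 9), (9, 13)])
READ a @v1: history=[(1, 25), (7, 13)] -> pick v1 -> 25
v10: WRITE d=22  (d history now [(5, 37), (6, 9), (9, 13), (10, 22)])
v11: WRITE e=31  (e history now [(3, 2), (11, 31)])
v12: WRITE c=26  (c history now [(2, 27), (8, 10), (12, 26)])
v13: WRITE e=1  (e history now [(3, 2), (11, 31), (13, 1)])
v14: WRITE d=30  (d history now [(5, 37), (6, 9), (9, 13), (10, 22), (14, 30)])
v15: WRITE e=15  (e history now [(3, 2), (11, 31), (13, 1), (15, 15)])
v16: WRITE e=25  (e history now [(3, 2), (11, 31), (13, 1), (15, 15), (16, 25)])
v17: WRITE e=18  (e history now [(3, 2), (11, 31), (13, 1), (15, 15), (16, 25), (17, 18)])
v18: WRITE c=14  (c history now [(2, 27), (8, 10), (12, 26), (18, 14)])
READ b @v7: history=[(4, 31)] -> pick v4 -> 31
v19: WRITE e=23  (e history now [(3, 2), (11, 31), (13, 1), (15, 15), (16, 25), (17, 18), (19, 23)])
v20: WRITE c=38  (c history now [(2, 27), (8, 10), (12, 26), (18, 14), (20, 38)])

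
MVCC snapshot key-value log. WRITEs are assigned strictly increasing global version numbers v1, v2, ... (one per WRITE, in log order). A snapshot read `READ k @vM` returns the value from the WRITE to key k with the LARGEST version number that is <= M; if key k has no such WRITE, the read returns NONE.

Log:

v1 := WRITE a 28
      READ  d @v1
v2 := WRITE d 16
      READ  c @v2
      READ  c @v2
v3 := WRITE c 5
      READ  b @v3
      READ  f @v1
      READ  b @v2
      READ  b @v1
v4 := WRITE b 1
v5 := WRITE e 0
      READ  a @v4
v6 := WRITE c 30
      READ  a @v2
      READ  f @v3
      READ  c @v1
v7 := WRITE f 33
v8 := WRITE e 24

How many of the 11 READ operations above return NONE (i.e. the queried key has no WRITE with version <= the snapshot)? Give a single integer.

v1: WRITE a=28  (a history now [(1, 28)])
READ d @v1: history=[] -> no version <= 1 -> NONE
v2: WRITE d=16  (d history now [(2, 16)])
READ c @v2: history=[] -> no version <= 2 -> NONE
READ c @v2: history=[] -> no version <= 2 -> NONE
v3: WRITE c=5  (c history now [(3, 5)])
READ b @v3: history=[] -> no version <= 3 -> NONE
READ f @v1: history=[] -> no version <= 1 -> NONE
READ b @v2: history=[] -> no version <= 2 -> NONE
READ b @v1: history=[] -> no version <= 1 -> NONE
v4: WRITE b=1  (b history now [(4, 1)])
v5: WRITE e=0  (e history now [(5, 0)])
READ a @v4: history=[(1, 28)] -> pick v1 -> 28
v6: WRITE c=30  (c history now [(3, 5), (6, 30)])
READ a @v2: history=[(1, 28)] -> pick v1 -> 28
READ f @v3: history=[] -> no version <= 3 -> NONE
READ c @v1: history=[(3, 5), (6, 30)] -> no version <= 1 -> NONE
v7: WRITE f=33  (f history now [(7, 33)])
v8: WRITE e=24  (e history now [(5, 0), (8, 24)])
Read results in order: ['NONE', 'NONE', 'NONE', 'NONE', 'NONE', 'NONE', 'NONE', '28', '28', 'NONE', 'NONE']
NONE count = 9

Answer: 9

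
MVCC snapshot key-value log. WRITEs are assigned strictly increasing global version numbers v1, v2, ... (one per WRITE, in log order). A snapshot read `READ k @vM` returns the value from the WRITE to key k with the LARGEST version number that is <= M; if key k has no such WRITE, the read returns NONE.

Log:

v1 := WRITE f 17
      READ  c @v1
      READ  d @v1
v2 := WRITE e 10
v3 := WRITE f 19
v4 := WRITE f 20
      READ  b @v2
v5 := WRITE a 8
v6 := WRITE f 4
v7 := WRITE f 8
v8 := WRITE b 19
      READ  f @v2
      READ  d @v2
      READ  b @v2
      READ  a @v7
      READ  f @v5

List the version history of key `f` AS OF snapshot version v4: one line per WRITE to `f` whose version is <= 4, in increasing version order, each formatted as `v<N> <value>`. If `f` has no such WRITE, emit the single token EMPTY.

Answer: v1 17
v3 19
v4 20

Derivation:
Scan writes for key=f with version <= 4:
  v1 WRITE f 17 -> keep
  v2 WRITE e 10 -> skip
  v3 WRITE f 19 -> keep
  v4 WRITE f 20 -> keep
  v5 WRITE a 8 -> skip
  v6 WRITE f 4 -> drop (> snap)
  v7 WRITE f 8 -> drop (> snap)
  v8 WRITE b 19 -> skip
Collected: [(1, 17), (3, 19), (4, 20)]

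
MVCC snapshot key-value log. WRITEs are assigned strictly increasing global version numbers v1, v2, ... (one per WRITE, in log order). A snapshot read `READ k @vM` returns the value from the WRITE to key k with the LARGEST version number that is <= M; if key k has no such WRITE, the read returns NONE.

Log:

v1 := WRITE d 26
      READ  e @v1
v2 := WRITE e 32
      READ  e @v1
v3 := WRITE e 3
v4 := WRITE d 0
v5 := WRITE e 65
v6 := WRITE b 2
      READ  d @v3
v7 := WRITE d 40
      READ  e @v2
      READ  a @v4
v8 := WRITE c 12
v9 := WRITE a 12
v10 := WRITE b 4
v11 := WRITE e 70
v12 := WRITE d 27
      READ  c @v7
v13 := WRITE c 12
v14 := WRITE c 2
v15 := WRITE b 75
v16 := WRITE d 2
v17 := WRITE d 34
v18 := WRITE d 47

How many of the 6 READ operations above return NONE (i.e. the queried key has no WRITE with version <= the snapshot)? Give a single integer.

v1: WRITE d=26  (d history now [(1, 26)])
READ e @v1: history=[] -> no version <= 1 -> NONE
v2: WRITE e=32  (e history now [(2, 32)])
READ e @v1: history=[(2, 32)] -> no version <= 1 -> NONE
v3: WRITE e=3  (e history now [(2, 32), (3, 3)])
v4: WRITE d=0  (d history now [(1, 26), (4, 0)])
v5: WRITE e=65  (e history now [(2, 32), (3, 3), (5, 65)])
v6: WRITE b=2  (b history now [(6, 2)])
READ d @v3: history=[(1, 26), (4, 0)] -> pick v1 -> 26
v7: WRITE d=40  (d history now [(1, 26), (4, 0), (7, 40)])
READ e @v2: history=[(2, 32), (3, 3), (5, 65)] -> pick v2 -> 32
READ a @v4: history=[] -> no version <= 4 -> NONE
v8: WRITE c=12  (c history now [(8, 12)])
v9: WRITE a=12  (a history now [(9, 12)])
v10: WRITE b=4  (b history now [(6, 2), (10, 4)])
v11: WRITE e=70  (e history now [(2, 32), (3, 3), (5, 65), (11, 70)])
v12: WRITE d=27  (d history now [(1, 26), (4, 0), (7, 40), (12, 27)])
READ c @v7: history=[(8, 12)] -> no version <= 7 -> NONE
v13: WRITE c=12  (c history now [(8, 12), (13, 12)])
v14: WRITE c=2  (c history now [(8, 12), (13, 12), (14, 2)])
v15: WRITE b=75  (b history now [(6, 2), (10, 4), (15, 75)])
v16: WRITE d=2  (d history now [(1, 26), (4, 0), (7, 40), (12, 27), (16, 2)])
v17: WRITE d=34  (d history now [(1, 26), (4, 0), (7, 40), (12, 27), (16, 2), (17, 34)])
v18: WRITE d=47  (d history now [(1, 26), (4, 0), (7, 40), (12, 27), (16, 2), (17, 34), (18, 47)])
Read results in order: ['NONE', 'NONE', '26', '32', 'NONE', 'NONE']
NONE count = 4

Answer: 4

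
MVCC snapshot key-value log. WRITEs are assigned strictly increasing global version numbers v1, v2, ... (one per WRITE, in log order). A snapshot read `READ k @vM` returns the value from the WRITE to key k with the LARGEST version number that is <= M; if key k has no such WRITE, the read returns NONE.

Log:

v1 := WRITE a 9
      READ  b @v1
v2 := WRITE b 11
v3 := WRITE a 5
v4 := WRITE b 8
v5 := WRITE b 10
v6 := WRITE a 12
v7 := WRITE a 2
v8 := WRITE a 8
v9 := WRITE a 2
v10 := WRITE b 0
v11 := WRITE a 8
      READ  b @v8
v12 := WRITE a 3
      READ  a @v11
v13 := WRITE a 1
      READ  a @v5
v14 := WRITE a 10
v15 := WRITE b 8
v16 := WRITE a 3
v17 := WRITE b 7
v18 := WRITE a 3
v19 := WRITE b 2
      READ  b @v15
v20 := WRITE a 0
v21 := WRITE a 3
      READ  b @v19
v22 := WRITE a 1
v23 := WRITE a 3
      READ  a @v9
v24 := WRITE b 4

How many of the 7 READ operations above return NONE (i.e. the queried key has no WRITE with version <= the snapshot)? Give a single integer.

v1: WRITE a=9  (a history now [(1, 9)])
READ b @v1: history=[] -> no version <= 1 -> NONE
v2: WRITE b=11  (b history now [(2, 11)])
v3: WRITE a=5  (a history now [(1, 9), (3, 5)])
v4: WRITE b=8  (b history now [(2, 11), (4, 8)])
v5: WRITE b=10  (b history now [(2, 11), (4, 8), (5, 10)])
v6: WRITE a=12  (a history now [(1, 9), (3, 5), (6, 12)])
v7: WRITE a=2  (a history now [(1, 9), (3, 5), (6, 12), (7, 2)])
v8: WRITE a=8  (a history now [(1, 9), (3, 5), (6, 12), (7, 2), (8, 8)])
v9: WRITE a=2  (a history now [(1, 9), (3, 5), (6, 12), (7, 2), (8, 8), (9, 2)])
v10: WRITE b=0  (b history now [(2, 11), (4, 8), (5, 10), (10, 0)])
v11: WRITE a=8  (a history now [(1, 9), (3, 5), (6, 12), (7, 2), (8, 8), (9, 2), (11, 8)])
READ b @v8: history=[(2, 11), (4, 8), (5, 10), (10, 0)] -> pick v5 -> 10
v12: WRITE a=3  (a history now [(1, 9), (3, 5), (6, 12), (7, 2), (8, 8), (9, 2), (11, 8), (12, 3)])
READ a @v11: history=[(1, 9), (3, 5), (6, 12), (7, 2), (8, 8), (9, 2), (11, 8), (12, 3)] -> pick v11 -> 8
v13: WRITE a=1  (a history now [(1, 9), (3, 5), (6, 12), (7, 2), (8, 8), (9, 2), (11, 8), (12, 3), (13, 1)])
READ a @v5: history=[(1, 9), (3, 5), (6, 12), (7, 2), (8, 8), (9, 2), (11, 8), (12, 3), (13, 1)] -> pick v3 -> 5
v14: WRITE a=10  (a history now [(1, 9), (3, 5), (6, 12), (7, 2), (8, 8), (9, 2), (11, 8), (12, 3), (13, 1), (14, 10)])
v15: WRITE b=8  (b history now [(2, 11), (4, 8), (5, 10), (10, 0), (15, 8)])
v16: WRITE a=3  (a history now [(1, 9), (3, 5), (6, 12), (7, 2), (8, 8), (9, 2), (11, 8), (12, 3), (13, 1), (14, 10), (16, 3)])
v17: WRITE b=7  (b history now [(2, 11), (4, 8), (5, 10), (10, 0), (15, 8), (17, 7)])
v18: WRITE a=3  (a history now [(1, 9), (3, 5), (6, 12), (7, 2), (8, 8), (9, 2), (11, 8), (12, 3), (13, 1), (14, 10), (16, 3), (18, 3)])
v19: WRITE b=2  (b history now [(2, 11), (4, 8), (5, 10), (10, 0), (15, 8), (17, 7), (19, 2)])
READ b @v15: history=[(2, 11), (4, 8), (5, 10), (10, 0), (15, 8), (17, 7), (19, 2)] -> pick v15 -> 8
v20: WRITE a=0  (a history now [(1, 9), (3, 5), (6, 12), (7, 2), (8, 8), (9, 2), (11, 8), (12, 3), (13, 1), (14, 10), (16, 3), (18, 3), (20, 0)])
v21: WRITE a=3  (a history now [(1, 9), (3, 5), (6, 12), (7, 2), (8, 8), (9, 2), (11, 8), (12, 3), (13, 1), (14, 10), (16, 3), (18, 3), (20, 0), (21, 3)])
READ b @v19: history=[(2, 11), (4, 8), (5, 10), (10, 0), (15, 8), (17, 7), (19, 2)] -> pick v19 -> 2
v22: WRITE a=1  (a history now [(1, 9), (3, 5), (6, 12), (7, 2), (8, 8), (9, 2), (11, 8), (12, 3), (13, 1), (14, 10), (16, 3), (18, 3), (20, 0), (21, 3), (22, 1)])
v23: WRITE a=3  (a history now [(1, 9), (3, 5), (6, 12), (7, 2), (8, 8), (9, 2), (11, 8), (12, 3), (13, 1), (14, 10), (16, 3), (18, 3), (20, 0), (21, 3), (22, 1), (23, 3)])
READ a @v9: history=[(1, 9), (3, 5), (6, 12), (7, 2), (8, 8), (9, 2), (11, 8), (12, 3), (13, 1), (14, 10), (16, 3), (18, 3), (20, 0), (21, 3), (22, 1), (23, 3)] -> pick v9 -> 2
v24: WRITE b=4  (b history now [(2, 11), (4, 8), (5, 10), (10, 0), (15, 8), (17, 7), (19, 2), (24, 4)])
Read results in order: ['NONE', '10', '8', '5', '8', '2', '2']
NONE count = 1

Answer: 1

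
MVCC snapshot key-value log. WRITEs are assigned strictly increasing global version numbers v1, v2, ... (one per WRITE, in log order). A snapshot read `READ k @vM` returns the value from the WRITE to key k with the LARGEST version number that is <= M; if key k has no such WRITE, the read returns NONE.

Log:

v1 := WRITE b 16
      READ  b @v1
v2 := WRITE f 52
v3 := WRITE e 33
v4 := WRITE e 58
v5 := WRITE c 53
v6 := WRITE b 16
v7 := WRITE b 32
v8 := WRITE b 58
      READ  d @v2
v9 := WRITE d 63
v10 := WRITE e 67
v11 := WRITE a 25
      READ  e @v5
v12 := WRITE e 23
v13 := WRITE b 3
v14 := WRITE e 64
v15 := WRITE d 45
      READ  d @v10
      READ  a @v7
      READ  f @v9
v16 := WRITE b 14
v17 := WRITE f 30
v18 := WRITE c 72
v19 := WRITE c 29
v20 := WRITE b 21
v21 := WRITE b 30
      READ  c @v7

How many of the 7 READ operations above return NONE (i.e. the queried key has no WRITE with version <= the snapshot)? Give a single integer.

v1: WRITE b=16  (b history now [(1, 16)])
READ b @v1: history=[(1, 16)] -> pick v1 -> 16
v2: WRITE f=52  (f history now [(2, 52)])
v3: WRITE e=33  (e history now [(3, 33)])
v4: WRITE e=58  (e history now [(3, 33), (4, 58)])
v5: WRITE c=53  (c history now [(5, 53)])
v6: WRITE b=16  (b history now [(1, 16), (6, 16)])
v7: WRITE b=32  (b history now [(1, 16), (6, 16), (7, 32)])
v8: WRITE b=58  (b history now [(1, 16), (6, 16), (7, 32), (8, 58)])
READ d @v2: history=[] -> no version <= 2 -> NONE
v9: WRITE d=63  (d history now [(9, 63)])
v10: WRITE e=67  (e history now [(3, 33), (4, 58), (10, 67)])
v11: WRITE a=25  (a history now [(11, 25)])
READ e @v5: history=[(3, 33), (4, 58), (10, 67)] -> pick v4 -> 58
v12: WRITE e=23  (e history now [(3, 33), (4, 58), (10, 67), (12, 23)])
v13: WRITE b=3  (b history now [(1, 16), (6, 16), (7, 32), (8, 58), (13, 3)])
v14: WRITE e=64  (e history now [(3, 33), (4, 58), (10, 67), (12, 23), (14, 64)])
v15: WRITE d=45  (d history now [(9, 63), (15, 45)])
READ d @v10: history=[(9, 63), (15, 45)] -> pick v9 -> 63
READ a @v7: history=[(11, 25)] -> no version <= 7 -> NONE
READ f @v9: history=[(2, 52)] -> pick v2 -> 52
v16: WRITE b=14  (b history now [(1, 16), (6, 16), (7, 32), (8, 58), (13, 3), (16, 14)])
v17: WRITE f=30  (f history now [(2, 52), (17, 30)])
v18: WRITE c=72  (c history now [(5, 53), (18, 72)])
v19: WRITE c=29  (c history now [(5, 53), (18, 72), (19, 29)])
v20: WRITE b=21  (b history now [(1, 16), (6, 16), (7, 32), (8, 58), (13, 3), (16, 14), (20, 21)])
v21: WRITE b=30  (b history now [(1, 16), (6, 16), (7, 32), (8, 58), (13, 3), (16, 14), (20, 21), (21, 30)])
READ c @v7: history=[(5, 53), (18, 72), (19, 29)] -> pick v5 -> 53
Read results in order: ['16', 'NONE', '58', '63', 'NONE', '52', '53']
NONE count = 2

Answer: 2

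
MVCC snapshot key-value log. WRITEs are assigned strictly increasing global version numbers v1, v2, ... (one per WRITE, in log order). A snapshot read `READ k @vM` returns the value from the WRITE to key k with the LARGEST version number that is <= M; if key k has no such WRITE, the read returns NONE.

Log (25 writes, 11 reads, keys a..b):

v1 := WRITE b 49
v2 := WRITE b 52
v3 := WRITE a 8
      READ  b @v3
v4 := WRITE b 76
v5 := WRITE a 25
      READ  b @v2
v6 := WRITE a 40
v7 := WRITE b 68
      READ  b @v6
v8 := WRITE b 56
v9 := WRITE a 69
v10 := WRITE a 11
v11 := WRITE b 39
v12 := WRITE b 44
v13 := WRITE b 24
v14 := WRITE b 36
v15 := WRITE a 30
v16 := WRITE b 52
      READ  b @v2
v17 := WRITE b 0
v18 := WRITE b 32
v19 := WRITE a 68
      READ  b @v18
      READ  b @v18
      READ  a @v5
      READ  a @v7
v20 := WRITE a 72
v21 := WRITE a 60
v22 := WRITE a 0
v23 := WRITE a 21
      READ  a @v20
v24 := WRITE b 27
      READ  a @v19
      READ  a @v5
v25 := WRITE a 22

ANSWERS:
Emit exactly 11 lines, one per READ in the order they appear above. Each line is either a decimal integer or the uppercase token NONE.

v1: WRITE b=49  (b history now [(1, 49)])
v2: WRITE b=52  (b history now [(1, 49), (2, 52)])
v3: WRITE a=8  (a history now [(3, 8)])
READ b @v3: history=[(1, 49), (2, 52)] -> pick v2 -> 52
v4: WRITE b=76  (b history now [(1, 49), (2, 52), (4, 76)])
v5: WRITE a=25  (a history now [(3, 8), (5, 25)])
READ b @v2: history=[(1, 49), (2, 52), (4, 76)] -> pick v2 -> 52
v6: WRITE a=40  (a history now [(3, 8), (5, 25), (6, 40)])
v7: WRITE b=68  (b history now [(1, 49), (2, 52), (4, 76), (7, 68)])
READ b @v6: history=[(1, 49), (2, 52), (4, 76), (7, 68)] -> pick v4 -> 76
v8: WRITE b=56  (b history now [(1, 49), (2, 52), (4, 76), (7, 68), (8, 56)])
v9: WRITE a=69  (a history now [(3, 8), (5, 25), (6, 40), (9, 69)])
v10: WRITE a=11  (a history now [(3, 8), (5, 25), (6, 40), (9, 69), (10, 11)])
v11: WRITE b=39  (b history now [(1, 49), (2, 52), (4, 76), (7, 68), (8, 56), (11, 39)])
v12: WRITE b=44  (b history now [(1, 49), (2, 52), (4, 76), (7, 68), (8, 56), (11, 39), (12, 44)])
v13: WRITE b=24  (b history now [(1, 49), (2, 52), (4, 76), (7, 68), (8, 56), (11, 39), (12, 44), (13, 24)])
v14: WRITE b=36  (b history now [(1, 49), (2, 52), (4, 76), (7, 68), (8, 56), (11, 39), (12, 44), (13, 24), (14, 36)])
v15: WRITE a=30  (a history now [(3, 8), (5, 25), (6, 40), (9, 69), (10, 11), (15, 30)])
v16: WRITE b=52  (b history now [(1, 49), (2, 52), (4, 76), (7, 68), (8, 56), (11, 39), (12, 44), (13, 24), (14, 36), (16, 52)])
READ b @v2: history=[(1, 49), (2, 52), (4, 76), (7, 68), (8, 56), (11, 39), (12, 44), (13, 24), (14, 36), (16, 52)] -> pick v2 -> 52
v17: WRITE b=0  (b history now [(1, 49), (2, 52), (4, 76), (7, 68), (8, 56), (11, 39), (12, 44), (13, 24), (14, 36), (16, 52), (17, 0)])
v18: WRITE b=32  (b history now [(1, 49), (2, 52), (4, 76), (7, 68), (8, 56), (11, 39), (12, 44), (13, 24), (14, 36), (16, 52), (17, 0), (18, 32)])
v19: WRITE a=68  (a history now [(3, 8), (5, 25), (6, 40), (9, 69), (10, 11), (15, 30), (19, 68)])
READ b @v18: history=[(1, 49), (2, 52), (4, 76), (7, 68), (8, 56), (11, 39), (12, 44), (13, 24), (14, 36), (16, 52), (17, 0), (18, 32)] -> pick v18 -> 32
READ b @v18: history=[(1, 49), (2, 52), (4, 76), (7, 68), (8, 56), (11, 39), (12, 44), (13, 24), (14, 36), (16, 52), (17, 0), (18, 32)] -> pick v18 -> 32
READ a @v5: history=[(3, 8), (5, 25), (6, 40), (9, 69), (10, 11), (15, 30), (19, 68)] -> pick v5 -> 25
READ a @v7: history=[(3, 8), (5, 25), (6, 40), (9, 69), (10, 11), (15, 30), (19, 68)] -> pick v6 -> 40
v20: WRITE a=72  (a history now [(3, 8), (5, 25), (6, 40), (9, 69), (10, 11), (15, 30), (19, 68), (20, 72)])
v21: WRITE a=60  (a history now [(3, 8), (5, 25), (6, 40), (9, 69), (10, 11), (15, 30), (19, 68), (20, 72), (21, 60)])
v22: WRITE a=0  (a history now [(3, 8), (5, 25), (6, 40), (9, 69), (10, 11), (15, 30), (19, 68), (20, 72), (21, 60), (22, 0)])
v23: WRITE a=21  (a history now [(3, 8), (5, 25), (6, 40), (9, 69), (10, 11), (15, 30), (19, 68), (20, 72), (21, 60), (22, 0), (23, 21)])
READ a @v20: history=[(3, 8), (5, 25), (6, 40), (9, 69), (10, 11), (15, 30), (19, 68), (20, 72), (21, 60), (22, 0), (23, 21)] -> pick v20 -> 72
v24: WRITE b=27  (b history now [(1, 49), (2, 52), (4, 76), (7, 68), (8, 56), (11, 39), (12, 44), (13, 24), (14, 36), (16, 52), (17, 0), (18, 32), (24, 27)])
READ a @v19: history=[(3, 8), (5, 25), (6, 40), (9, 69), (10, 11), (15, 30), (19, 68), (20, 72), (21, 60), (22, 0), (23, 21)] -> pick v19 -> 68
READ a @v5: history=[(3, 8), (5, 25), (6, 40), (9, 69), (10, 11), (15, 30), (19, 68), (20, 72), (21, 60), (22, 0), (23, 21)] -> pick v5 -> 25
v25: WRITE a=22  (a history now [(3, 8), (5, 25), (6, 40), (9, 69), (10, 11), (15, 30), (19, 68), (20, 72), (21, 60), (22, 0), (23, 21), (25, 22)])

Answer: 52
52
76
52
32
32
25
40
72
68
25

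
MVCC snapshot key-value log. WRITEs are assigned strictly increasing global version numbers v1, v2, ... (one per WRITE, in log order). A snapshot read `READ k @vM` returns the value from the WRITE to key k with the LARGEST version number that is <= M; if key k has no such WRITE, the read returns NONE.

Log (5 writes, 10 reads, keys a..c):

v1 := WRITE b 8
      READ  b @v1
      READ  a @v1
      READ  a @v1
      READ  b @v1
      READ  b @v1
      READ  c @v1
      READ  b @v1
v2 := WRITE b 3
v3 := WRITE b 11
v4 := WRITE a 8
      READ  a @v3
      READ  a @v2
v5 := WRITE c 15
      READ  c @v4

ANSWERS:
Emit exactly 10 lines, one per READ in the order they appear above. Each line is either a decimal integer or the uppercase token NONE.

Answer: 8
NONE
NONE
8
8
NONE
8
NONE
NONE
NONE

Derivation:
v1: WRITE b=8  (b history now [(1, 8)])
READ b @v1: history=[(1, 8)] -> pick v1 -> 8
READ a @v1: history=[] -> no version <= 1 -> NONE
READ a @v1: history=[] -> no version <= 1 -> NONE
READ b @v1: history=[(1, 8)] -> pick v1 -> 8
READ b @v1: history=[(1, 8)] -> pick v1 -> 8
READ c @v1: history=[] -> no version <= 1 -> NONE
READ b @v1: history=[(1, 8)] -> pick v1 -> 8
v2: WRITE b=3  (b history now [(1, 8), (2, 3)])
v3: WRITE b=11  (b history now [(1, 8), (2, 3), (3, 11)])
v4: WRITE a=8  (a history now [(4, 8)])
READ a @v3: history=[(4, 8)] -> no version <= 3 -> NONE
READ a @v2: history=[(4, 8)] -> no version <= 2 -> NONE
v5: WRITE c=15  (c history now [(5, 15)])
READ c @v4: history=[(5, 15)] -> no version <= 4 -> NONE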